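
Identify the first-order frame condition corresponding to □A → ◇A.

seriality: ∀x ∃y Rxy

This is the D axiom.
Its frame correspondent is seriality — ∀x ∃y Rxy.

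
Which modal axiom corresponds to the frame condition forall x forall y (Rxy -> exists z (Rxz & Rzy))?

A defining formula is □□ψ → □ψ (the C4 axiom).

□□ψ → □ψ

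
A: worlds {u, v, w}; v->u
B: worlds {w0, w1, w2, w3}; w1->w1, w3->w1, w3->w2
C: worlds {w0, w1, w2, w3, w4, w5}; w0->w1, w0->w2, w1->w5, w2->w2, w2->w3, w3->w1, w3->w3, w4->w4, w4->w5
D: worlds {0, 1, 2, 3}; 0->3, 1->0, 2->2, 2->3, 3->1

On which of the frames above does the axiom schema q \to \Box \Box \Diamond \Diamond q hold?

The schema corresponds to a generalized confluence (Geach) condition: \forall x \forall z (x R^2 z \to \exists w (x = w \wedge z R^2 w)).
A: condition met.
B: fails — w3R²w1 but no w with w3=w and w1R²w.
C: fails — w0R²w2 but no w with w0=w and w2R²w.
D: fails — 0R²1 but no w with 0=w and 1R²w.
Valid on: A.

A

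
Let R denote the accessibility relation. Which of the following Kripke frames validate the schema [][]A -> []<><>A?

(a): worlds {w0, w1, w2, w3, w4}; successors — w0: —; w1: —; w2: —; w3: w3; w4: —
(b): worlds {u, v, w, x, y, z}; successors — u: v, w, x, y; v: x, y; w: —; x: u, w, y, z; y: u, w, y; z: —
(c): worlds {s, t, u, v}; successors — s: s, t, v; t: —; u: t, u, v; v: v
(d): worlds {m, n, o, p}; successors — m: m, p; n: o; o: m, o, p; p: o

The schema corresponds to a generalized confluence (Geach) condition: forall x forall z (xRz -> exists w (x R^2 w & z R^2 w)).
(a): condition met.
(b): fails — uRw but no t with uR²t and wR²t.
(c): fails — sRt but no w with sR²w and tR²w.
(d): condition met.

(a), (d)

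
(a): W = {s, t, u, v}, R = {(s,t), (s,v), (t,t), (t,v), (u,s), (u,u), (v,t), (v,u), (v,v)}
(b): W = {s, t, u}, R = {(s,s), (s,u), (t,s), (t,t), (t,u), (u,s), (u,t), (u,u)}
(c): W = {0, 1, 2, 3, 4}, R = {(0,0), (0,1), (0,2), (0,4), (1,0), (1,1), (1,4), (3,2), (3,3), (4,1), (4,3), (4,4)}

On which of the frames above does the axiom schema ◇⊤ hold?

(a), (b)

The schema corresponds to seriality: ∀x ∃y Rxy.
(a): holds.
(b): holds.
(c): fails — world 2 has no successor.
Valid on: (a), (b).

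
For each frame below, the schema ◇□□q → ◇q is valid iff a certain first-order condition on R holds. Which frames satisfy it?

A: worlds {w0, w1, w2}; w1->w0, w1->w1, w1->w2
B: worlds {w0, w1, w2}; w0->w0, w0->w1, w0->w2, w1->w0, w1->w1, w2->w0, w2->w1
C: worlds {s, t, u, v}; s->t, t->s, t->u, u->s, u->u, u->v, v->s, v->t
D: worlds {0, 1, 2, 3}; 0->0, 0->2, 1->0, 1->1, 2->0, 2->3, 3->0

B, C, D

This is the axiom for a generalized confluence (Geach) condition; its first-order frame correspondent is ∀x ∀y (xRy → ∃w (yR²w ∧ xRw)).
A: fails — w1Rw0 but no w with w0R²w and w1Rw.
B: ✓.
C: ✓.
D: ✓.
Valid on: B, C, D.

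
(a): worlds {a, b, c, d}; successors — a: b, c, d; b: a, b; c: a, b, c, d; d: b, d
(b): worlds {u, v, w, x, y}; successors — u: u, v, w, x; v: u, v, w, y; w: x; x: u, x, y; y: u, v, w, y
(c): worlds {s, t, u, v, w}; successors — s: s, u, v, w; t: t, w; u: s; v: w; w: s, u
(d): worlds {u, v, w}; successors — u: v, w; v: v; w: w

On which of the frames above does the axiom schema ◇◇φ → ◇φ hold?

(d)

Frame correspondent (Sahlqvist): ∀x ∀y (xR²y → ∃w (y = w ∧ xRw)) — i.e. a generalized confluence (Geach) condition.
(a): fails — aR²a but no w with a=w and aRw.
(b): fails — uR²y but no t with y=t and uRt.
(c): fails — tR²s but no w* with s=w* and tRw*.
(d): condition met.
Valid on: (d).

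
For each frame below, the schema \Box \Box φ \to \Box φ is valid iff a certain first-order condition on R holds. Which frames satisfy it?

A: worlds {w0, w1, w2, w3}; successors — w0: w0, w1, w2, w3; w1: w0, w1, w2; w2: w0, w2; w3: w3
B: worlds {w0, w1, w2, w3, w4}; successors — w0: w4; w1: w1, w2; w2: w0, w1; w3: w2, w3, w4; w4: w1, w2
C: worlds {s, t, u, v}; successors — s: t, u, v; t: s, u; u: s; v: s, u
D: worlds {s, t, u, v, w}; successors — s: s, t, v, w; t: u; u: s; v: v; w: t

A

This is the axiom for density; its first-order frame correspondent is \forall x \forall y (Rxy \to \exists z (Rxz \wedge Rzy)).
A: satisfies the condition.
B: fails — Rw0w4 but no z with Rw0z and Rzw4.
C: fails — Rus but no z with Ruz and Rzs.
D: fails — Rwt but no z with Rwz and Rzt.
Valid on: A.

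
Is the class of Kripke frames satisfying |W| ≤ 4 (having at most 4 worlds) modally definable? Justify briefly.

No

Modal frame validity is preserved under disjoint unions.
Any modal formula valid on each of 5 disjoint one-world frames is valid on their disjoint union (validity is preserved under disjoint unions). Each one-world frame has |W|=1≤4, but the union has |W|=5.
So no modal formula (or set of formulas) defines exactly the |W|≤4 frames.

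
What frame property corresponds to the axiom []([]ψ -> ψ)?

shift-reflexivity: forall x forall y (Rxy -> Ryy)

This is the T□ axiom.
Its frame correspondent is shift-reflexivity — forall x forall y (Rxy -> Ryy).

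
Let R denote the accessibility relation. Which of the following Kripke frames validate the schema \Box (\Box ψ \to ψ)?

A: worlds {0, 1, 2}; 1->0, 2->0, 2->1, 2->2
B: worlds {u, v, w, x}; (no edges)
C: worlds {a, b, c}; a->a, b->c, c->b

Frame correspondent (Sahlqvist): \forall x \forall y (Rxy \to Ryy) — i.e. shift-reflexivity.
A: fails — R10 but not R00.
B: ✓.
C: fails — Rbc but not Rcc.
Valid on: B.

B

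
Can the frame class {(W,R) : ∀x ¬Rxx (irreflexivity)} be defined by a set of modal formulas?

Not modally definable

If a class were modally definable it would be closed under surjective bounded morphisms (Goldblatt–Thomason).
The 5-cycle (worlds s,t,u,v,w with s→t→u→v→w→s) is irreflexive, and the map sending every world to a single reflexive point • is a surjective bounded morphism (forth: every edge maps to (•,•); back: every world has a successor). So any modal formula valid on the 5-cycle is also valid on the reflexive point, which is not irreflexive.
So no modal formula (or set of formulas) defines exactly the irreflexive frames.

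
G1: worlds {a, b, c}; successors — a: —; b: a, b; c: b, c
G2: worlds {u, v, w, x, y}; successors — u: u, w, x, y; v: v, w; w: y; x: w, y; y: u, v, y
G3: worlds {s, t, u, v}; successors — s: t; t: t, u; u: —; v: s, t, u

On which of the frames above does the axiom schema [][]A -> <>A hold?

Frame correspondent (Sahlqvist): forall x exists w (x R^2 w & xRw) — i.e. a generalized confluence (Geach) condition.
G1: fails — at a but no w with aR²w and aRw.
G2: condition met.
G3: fails — at u but no w with uR²w and uRw.
Valid on: G2.

G2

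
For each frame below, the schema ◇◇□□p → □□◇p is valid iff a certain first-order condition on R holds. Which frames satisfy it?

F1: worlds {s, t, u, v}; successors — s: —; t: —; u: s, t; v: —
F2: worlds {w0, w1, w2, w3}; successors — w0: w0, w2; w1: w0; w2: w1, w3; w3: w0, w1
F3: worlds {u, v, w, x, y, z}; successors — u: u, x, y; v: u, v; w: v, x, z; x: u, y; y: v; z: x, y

F1, F3

Frame correspondent (Sahlqvist): ∀x ∀y ∀z ((xR²y ∧ xR²z) → ∃w (yR²w ∧ zRw)) — i.e. a generalized confluence (Geach) condition.
F1: ✓.
F2: fails — w0R²w1, w0R²w2 but no w with w1R²w and w2Rw.
F3: ✓.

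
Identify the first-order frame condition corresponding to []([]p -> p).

Suppose □(□p→p) is valid. Take Rxy and set V(p)={w : Ryw}. Then at y, □p holds; since □(□p→p) at x, □p→p at y, so p at y, i.e. Ryy.

shift-reflexivity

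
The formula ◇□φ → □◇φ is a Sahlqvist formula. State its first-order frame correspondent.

Suppose ◇□φ→□◇φ is valid. Take Rxy, Rxz and set V(φ)={w : Ryw}. Then □φ at y so ◇□φ at x, so □◇φ at x, so ◇φ at z, giving w with Rzw and Ryw.

convergence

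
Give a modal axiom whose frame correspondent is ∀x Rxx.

This is reflexivity; the standard corresponding axiom is T: □p → p.
Suppose □p→p is valid. At any x set V(p)={w : Rxw}. Then □p holds at x, so p holds at x, i.e. Rxx.

□p → p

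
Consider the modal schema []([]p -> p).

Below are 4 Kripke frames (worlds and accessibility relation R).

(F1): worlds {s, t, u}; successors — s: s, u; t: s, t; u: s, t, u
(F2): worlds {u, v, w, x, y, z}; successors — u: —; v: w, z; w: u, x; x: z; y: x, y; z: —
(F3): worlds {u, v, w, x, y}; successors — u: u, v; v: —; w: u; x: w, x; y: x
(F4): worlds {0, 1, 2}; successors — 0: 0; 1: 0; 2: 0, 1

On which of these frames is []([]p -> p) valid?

The schema corresponds to shift-reflexivity: forall x forall y (Rxy -> Ryy).
(F1): condition met.
(F2): fails — Ryx but not Rxx.
(F3): fails — Ruv but not Rvv.
(F4): fails — R21 but not R11.
Valid on: (F1).

(F1)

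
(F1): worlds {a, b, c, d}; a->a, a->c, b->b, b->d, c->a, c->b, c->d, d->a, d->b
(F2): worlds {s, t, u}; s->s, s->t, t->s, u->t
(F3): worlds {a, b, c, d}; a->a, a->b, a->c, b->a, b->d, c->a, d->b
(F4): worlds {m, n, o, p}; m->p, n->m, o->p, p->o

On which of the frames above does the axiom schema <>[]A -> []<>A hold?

(F2), (F3), (F4)

Frame correspondent (Sahlqvist): forall x forall y forall z (Rxy & Rxz -> exists w (Ryw & Rzw)) — i.e. convergence.
(F1): fails — Rcb and Rca but b and a have no common successor.
(F2): holds.
(F3): holds.
(F4): holds.
Valid on: (F2), (F3), (F4).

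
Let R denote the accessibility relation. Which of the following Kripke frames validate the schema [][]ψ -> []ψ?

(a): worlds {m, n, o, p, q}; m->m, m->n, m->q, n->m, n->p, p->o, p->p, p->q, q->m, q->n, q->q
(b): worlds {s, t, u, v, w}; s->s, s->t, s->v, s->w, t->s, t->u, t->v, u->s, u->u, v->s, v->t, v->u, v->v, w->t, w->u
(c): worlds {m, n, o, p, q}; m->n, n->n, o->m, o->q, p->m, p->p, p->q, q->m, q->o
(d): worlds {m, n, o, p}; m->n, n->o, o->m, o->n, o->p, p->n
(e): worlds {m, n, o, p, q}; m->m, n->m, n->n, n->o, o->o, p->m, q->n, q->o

(a), (e)

The schema corresponds to density: forall x forall y (Rxy -> exists z (Rxz & Rzy)).
(a): ✓.
(b): fails — Rwt but no z with Rwz and Rzt.
(c): fails — Roq but no z with Roz and Rzq.
(d): fails — Rom but no z with Roz and Rzm.
(e): ✓.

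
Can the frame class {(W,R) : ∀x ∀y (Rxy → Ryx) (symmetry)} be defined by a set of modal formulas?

Yes — defined by r → □◇r

This is a Sahlqvist condition; the B axiom r → □◇r defines it.
Suppose r→□◇r is valid. Take Rxy and set V(r)={x}. Then r at x, so □◇r at x, so ◇r at y, so some z with Ryz has r; z=x, i.e. Ryx.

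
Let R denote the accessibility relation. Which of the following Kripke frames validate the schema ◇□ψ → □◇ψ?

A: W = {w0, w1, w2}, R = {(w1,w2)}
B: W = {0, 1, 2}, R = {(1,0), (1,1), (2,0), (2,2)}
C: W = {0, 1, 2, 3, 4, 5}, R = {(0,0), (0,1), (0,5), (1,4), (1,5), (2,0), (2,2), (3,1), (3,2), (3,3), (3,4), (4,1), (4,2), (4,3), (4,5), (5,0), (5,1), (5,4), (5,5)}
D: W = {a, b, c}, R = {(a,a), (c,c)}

Frame correspondent (Sahlqvist): ∀x ∀y ∀z (Rxy ∧ Rxz → ∃w (Ryw ∧ Rzw)) — i.e. convergence.
A: fails — Rw1w2 and Rw1w2 but w2 and w2 have no common successor.
B: fails — R10 and R10 but 0 and 0 have no common successor.
C: fails — R32 and R31 but 2 and 1 have no common successor.
D: ✓.
Valid on: D.

D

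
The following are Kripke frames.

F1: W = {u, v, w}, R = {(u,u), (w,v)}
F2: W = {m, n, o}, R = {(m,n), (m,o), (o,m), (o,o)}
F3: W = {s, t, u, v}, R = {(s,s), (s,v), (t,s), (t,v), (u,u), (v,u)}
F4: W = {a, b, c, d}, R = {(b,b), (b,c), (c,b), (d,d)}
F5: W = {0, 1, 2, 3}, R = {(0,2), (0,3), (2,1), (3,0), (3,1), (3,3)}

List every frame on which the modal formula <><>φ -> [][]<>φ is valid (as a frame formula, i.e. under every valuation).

F1

The schema corresponds to a generalized confluence (Geach) condition: forall x forall y forall z ((x R^2 y & x R^2 z) -> exists w (y = w & zRw)).
F1: holds.
F2: fails — mR²m, mR²m but no w with m=w and mRw.
F3: fails — sR²s, sR²u but no w with s=w and uRw.
F4: fails — bR²c, bR²c but no w with c=w and cRw.
F5: fails — 0R²0, 0R²0 but no w with 0=w and 0Rw.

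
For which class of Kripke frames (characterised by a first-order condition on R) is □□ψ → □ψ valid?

Density

This schema is the C4 axiom.
Its frame correspondent is density — ∀x ∀y (Rxy → ∃z (Rxz ∧ Rzy)).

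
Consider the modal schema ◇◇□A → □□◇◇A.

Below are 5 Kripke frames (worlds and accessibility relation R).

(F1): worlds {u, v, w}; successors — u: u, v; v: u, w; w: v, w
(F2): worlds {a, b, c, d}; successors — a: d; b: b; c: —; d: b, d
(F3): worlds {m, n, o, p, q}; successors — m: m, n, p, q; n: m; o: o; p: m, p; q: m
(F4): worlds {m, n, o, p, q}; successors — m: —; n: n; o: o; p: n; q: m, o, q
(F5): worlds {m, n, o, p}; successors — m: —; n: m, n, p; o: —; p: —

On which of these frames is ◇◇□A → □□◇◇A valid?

(F1), (F2), (F3)

The schema corresponds to a generalized confluence (Geach) condition: ∀x ∀y ∀z ((xR²y ∧ xR²z) → ∃w (yRw ∧ zR²w)).
(F1): condition met.
(F2): condition met.
(F3): condition met.
(F4): fails — qR²m, qR²m but no w with mRw and mR²w.
(F5): fails — nR²m, nR²m but no w with mRw and mR²w.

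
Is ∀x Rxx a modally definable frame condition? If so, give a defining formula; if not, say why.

Yes: it is reflexivity, defined by the T schema □r → r.

Yes — defined by □r → r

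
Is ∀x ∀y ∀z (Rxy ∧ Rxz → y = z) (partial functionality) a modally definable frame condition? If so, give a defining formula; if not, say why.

The condition is partial functionality. A defining modal formula is ◇r → □r.
Suppose ◇r→□r is valid. Take Rxy, Rxz and set V(r)={y}. Then ◇r at x, so □r at x, so r at z, i.e. z=y.

Yes — defined by ◇r → □r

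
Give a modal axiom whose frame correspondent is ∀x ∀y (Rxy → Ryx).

A defining formula is r → □◇r (the B axiom).
Suppose r→□◇r is valid. Take Rxy and set V(r)={x}. Then r at x, so □◇r at x, so ◇r at y, so some z with Ryz has r; z=x, i.e. Ryx.

r → □◇r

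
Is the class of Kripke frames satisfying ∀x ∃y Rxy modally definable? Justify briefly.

Yes — defined by □r → ◇r

Yes: it is seriality, defined by the D schema □r → ◇r.
Suppose □r→◇r is valid. At any x set V(r)=W. Then □r at x, so ◇r at x, so x has a successor.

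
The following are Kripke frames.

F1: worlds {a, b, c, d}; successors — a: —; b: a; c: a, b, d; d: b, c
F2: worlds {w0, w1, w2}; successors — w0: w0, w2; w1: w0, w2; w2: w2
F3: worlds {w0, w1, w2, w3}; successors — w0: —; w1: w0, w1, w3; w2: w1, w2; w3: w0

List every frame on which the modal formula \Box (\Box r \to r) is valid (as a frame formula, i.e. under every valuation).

F2

This is the axiom for shift-reflexivity; its first-order frame correspondent is \forall x \forall y (Rxy \to Ryy).
F1: fails — Rcd but not Rdd.
F2: ✓.
F3: fails — Rw1w0 but not Rw0w0.
Valid on: F2.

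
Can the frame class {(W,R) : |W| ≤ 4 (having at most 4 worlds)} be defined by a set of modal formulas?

Not definable by any modal formula

Modal frame validity is preserved under disjoint unions.
Any modal formula valid on each of 5 disjoint one-world frames is valid on their disjoint union (validity is preserved under disjoint unions). Each one-world frame has |W|=1≤4, but the union has |W|=5.
Hence having at most 4 worlds is not modally definable.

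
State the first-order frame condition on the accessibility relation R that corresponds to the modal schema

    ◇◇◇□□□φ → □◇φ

∀x ∀y ∀z ((xR³y ∧ xRz) → ∃w (yR³w ∧ zRw))

This is a Sahlqvist (Geach-type) schema ◇^3□^3φ → □^1◇^1φ.
Minimal-valuation argument: fix x; take any y with xR^3y and any z with xR^1z. Set V(φ) to the set of worlds R-reachable from y in exactly 3 steps. Then □^3φ holds at y, so the antecedent holds at x; validity forces ◇^1φ at z, giving a w with zR^1w and yR^3w.
First-order correspondent: ∀x ∀y ∀z ((xR³y ∧ xRz) → ∃w (yR³w ∧ zRw)).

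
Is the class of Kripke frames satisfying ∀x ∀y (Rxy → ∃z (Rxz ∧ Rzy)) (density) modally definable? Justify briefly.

Yes, by □□q → □q

The condition is density. A defining modal formula is □□q → □q.
Suppose □□q→□q is valid. Take Rxy and set V(q)={w : xR²w}. Then □□q at x, so □q at x, so q at y, i.e. ∃z(Rxz∧Rzy).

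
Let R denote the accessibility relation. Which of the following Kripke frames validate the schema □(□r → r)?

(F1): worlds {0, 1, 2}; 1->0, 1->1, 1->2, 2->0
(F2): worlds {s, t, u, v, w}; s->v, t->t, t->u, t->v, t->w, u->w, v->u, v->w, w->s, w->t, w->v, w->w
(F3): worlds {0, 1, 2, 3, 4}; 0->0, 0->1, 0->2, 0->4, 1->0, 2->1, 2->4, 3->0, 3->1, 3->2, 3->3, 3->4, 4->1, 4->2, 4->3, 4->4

none

Frame correspondent (Sahlqvist): ∀x ∀y (Rxy → Ryy) — i.e. shift-reflexivity.
(F1): fails — R12 but not R22.
(F2): fails — Rtv but not Rvv.
(F3): fails — R32 but not R22.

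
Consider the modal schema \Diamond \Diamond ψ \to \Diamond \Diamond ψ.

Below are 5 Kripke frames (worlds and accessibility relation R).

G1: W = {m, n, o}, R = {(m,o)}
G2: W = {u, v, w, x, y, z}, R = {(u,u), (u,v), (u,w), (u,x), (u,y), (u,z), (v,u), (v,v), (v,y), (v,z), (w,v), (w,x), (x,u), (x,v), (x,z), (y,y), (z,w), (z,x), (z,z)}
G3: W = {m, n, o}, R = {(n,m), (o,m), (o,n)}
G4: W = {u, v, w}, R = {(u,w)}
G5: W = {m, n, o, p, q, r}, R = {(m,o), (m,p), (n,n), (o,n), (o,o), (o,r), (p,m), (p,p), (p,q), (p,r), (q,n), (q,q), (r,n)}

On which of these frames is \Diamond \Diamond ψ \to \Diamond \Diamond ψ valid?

This is the axiom for a generalized confluence (Geach) condition; its first-order frame correspondent is \forall x \forall y (x R^2 y \to \exists w (y = w \wedge x R^2 w)).
G1: ✓.
G2: ✓.
G3: ✓.
G4: ✓.
G5: ✓.
Valid on: G1, G2, G3, G4, G5.

G1, G2, G3, G4, G5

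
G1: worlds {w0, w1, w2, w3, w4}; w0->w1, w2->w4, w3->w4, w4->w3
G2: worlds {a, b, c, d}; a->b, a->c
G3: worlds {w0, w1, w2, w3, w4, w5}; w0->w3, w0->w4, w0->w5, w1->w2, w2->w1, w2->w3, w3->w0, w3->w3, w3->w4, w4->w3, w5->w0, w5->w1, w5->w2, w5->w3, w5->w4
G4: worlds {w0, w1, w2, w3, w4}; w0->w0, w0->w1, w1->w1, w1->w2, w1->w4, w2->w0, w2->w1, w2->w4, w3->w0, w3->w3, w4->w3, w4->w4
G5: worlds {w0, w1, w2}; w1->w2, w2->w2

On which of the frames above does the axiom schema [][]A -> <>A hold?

G4

Frame correspondent (Sahlqvist): forall x exists w (x R^2 w & xRw) — i.e. a generalized confluence (Geach) condition.
G1: fails — at w0 but no w with w0R²w and w0Rw.
G2: fails — at a but no w with aR²w and aRw.
G3: fails — at w1 but no w with w1R²w and w1Rw.
G4: holds.
G5: fails — at w0 but no w with w0R²w and w0Rw.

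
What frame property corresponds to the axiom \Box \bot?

□⊥ is valid iff no world has any successor (otherwise □⊥ fails at any world with one).
Conversely, any frame satisfying \forall x \forall y \neg Rxy validates the schema.
Frame condition: \forall x \forall y \neg Rxy.

emptiness of R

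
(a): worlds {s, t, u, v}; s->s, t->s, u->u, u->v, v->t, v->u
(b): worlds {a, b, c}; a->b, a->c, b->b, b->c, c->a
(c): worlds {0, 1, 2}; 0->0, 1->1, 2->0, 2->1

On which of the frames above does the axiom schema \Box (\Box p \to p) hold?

(c)

This is the axiom for shift-reflexivity; its first-order frame correspondent is \forall x \forall y (Rxy \to Ryy).
(a): fails — Ruv but not Rvv.
(b): fails — Rbc but not Rcc.
(c): holds.
Valid on: (c).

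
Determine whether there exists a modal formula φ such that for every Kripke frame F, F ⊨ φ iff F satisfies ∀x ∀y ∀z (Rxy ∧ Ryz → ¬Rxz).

Not modally definable

Modal frame validity is preserved under surjective bounded morphisms.
The 7-cycle (worlds s,t,u,v,w,x,y with s→t→u→v→w→x→y→s) is intransitive. Mapping every world to a single reflexive point • is a surjective bounded morphism; the reflexive point is not intransitive (R••∧R•• but R••).
So no modal formula (or set of formulas) defines exactly the intransitive frames.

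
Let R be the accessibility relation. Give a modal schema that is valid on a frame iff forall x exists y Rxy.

The condition is seriality. The D schema □ψ → ◇ψ defines it.
Suppose □ψ→◇ψ is valid. At any x set V(ψ)=W. Then □ψ at x, so ◇ψ at x, so x has a successor.

□ψ → ◇ψ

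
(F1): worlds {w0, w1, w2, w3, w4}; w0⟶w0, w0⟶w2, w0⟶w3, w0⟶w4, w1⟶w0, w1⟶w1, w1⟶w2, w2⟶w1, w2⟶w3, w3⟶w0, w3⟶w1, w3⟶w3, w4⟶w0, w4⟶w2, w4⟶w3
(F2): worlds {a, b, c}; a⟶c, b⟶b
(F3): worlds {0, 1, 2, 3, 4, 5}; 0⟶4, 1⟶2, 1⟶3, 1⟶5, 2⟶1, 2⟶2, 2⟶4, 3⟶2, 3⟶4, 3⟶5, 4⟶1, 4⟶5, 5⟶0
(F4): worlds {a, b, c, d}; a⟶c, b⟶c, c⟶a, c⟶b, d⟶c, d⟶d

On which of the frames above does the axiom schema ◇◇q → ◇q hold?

(F2)

The schema corresponds to a generalized confluence (Geach) condition: ∀x ∀y (xR²y → ∃w (y = w ∧ xRw)).
(F1): fails — w0R²w1 but no w with w1=w and w0Rw.
(F2): holds.
(F3): fails — 0R²1 but no w with 1=w and 0Rw.
(F4): fails — aR²a but no w with a=w and aRw.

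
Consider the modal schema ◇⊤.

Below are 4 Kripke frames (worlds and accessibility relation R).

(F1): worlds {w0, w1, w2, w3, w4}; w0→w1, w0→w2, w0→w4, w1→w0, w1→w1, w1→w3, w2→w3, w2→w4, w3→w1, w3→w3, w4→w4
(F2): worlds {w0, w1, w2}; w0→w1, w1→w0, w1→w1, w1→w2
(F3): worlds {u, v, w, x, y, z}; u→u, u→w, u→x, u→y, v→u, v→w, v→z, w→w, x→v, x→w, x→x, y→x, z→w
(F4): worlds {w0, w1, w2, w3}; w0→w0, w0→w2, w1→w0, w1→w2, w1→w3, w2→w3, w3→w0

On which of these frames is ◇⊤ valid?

(F1), (F3), (F4)

The schema corresponds to seriality: ∀x ∃y Rxy.
(F1): holds.
(F2): fails — world w2 has no successor.
(F3): holds.
(F4): holds.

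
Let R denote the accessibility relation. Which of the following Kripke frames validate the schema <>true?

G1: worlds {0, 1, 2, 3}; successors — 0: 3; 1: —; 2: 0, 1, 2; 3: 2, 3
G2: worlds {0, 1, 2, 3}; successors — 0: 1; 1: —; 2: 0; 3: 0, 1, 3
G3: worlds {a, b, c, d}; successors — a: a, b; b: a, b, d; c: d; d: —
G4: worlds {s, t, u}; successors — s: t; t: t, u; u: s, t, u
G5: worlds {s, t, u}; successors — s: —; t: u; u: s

This is the axiom for seriality; its first-order frame correspondent is forall x exists y Rxy.
G1: fails — world 1 has no successor.
G2: fails — world 1 has no successor.
G3: fails — world d has no successor.
G4: ✓.
G5: fails — world s has no successor.
Valid on: G4.

G4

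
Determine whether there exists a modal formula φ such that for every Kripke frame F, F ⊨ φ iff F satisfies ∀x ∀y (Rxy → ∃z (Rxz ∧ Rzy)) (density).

Yes — defined by □□q → □q

This is a Sahlqvist condition; the C4 axiom □□q → □q defines it.
Suppose □□q→□q is valid. Take Rxy and set V(q)={w : xR²w}. Then □□q at x, so □q at x, so q at y, i.e. ∃z(Rxz∧Rzy).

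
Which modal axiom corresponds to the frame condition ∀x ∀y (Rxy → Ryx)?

r → □◇r

The condition is symmetry. The B schema r → □◇r defines it.
Suppose r→□◇r is valid. Take Rxy and set V(r)={x}. Then r at x, so □◇r at x, so ◇r at y, so some z with Ryz has r; z=x, i.e. Ryx.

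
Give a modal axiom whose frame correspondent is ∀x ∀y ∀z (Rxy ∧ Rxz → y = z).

The condition is partial functionality. The CD schema ◇r → □r defines it.
Suppose ◇r→□r is valid. Take Rxy, Rxz and set V(r)={y}. Then ◇r at x, so □r at x, so r at z, i.e. z=y.

◇r → □r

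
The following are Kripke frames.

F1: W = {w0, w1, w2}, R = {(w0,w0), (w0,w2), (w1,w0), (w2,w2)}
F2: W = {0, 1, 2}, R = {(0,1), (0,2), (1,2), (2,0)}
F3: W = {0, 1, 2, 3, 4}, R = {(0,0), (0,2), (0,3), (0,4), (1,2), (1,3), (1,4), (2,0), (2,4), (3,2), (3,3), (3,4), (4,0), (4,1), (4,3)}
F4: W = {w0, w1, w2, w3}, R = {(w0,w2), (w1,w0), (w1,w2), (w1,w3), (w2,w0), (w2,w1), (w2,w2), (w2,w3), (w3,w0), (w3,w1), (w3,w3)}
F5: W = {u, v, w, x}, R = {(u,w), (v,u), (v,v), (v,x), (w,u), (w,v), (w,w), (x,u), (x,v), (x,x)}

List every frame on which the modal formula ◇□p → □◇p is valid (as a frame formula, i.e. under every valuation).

The schema corresponds to convergence: ∀x ∀y ∀z (Rxy ∧ Rxz → ∃w (Ryw ∧ Rzw)).
F1: condition met.
F2: fails — R01 and R02 but 1 and 2 have no common successor.
F3: condition met.
F4: fails — Rw1w0 and Rw1w3 but w0 and w3 have no common successor.
F5: fails — Rvv and Rvu but v and u have no common successor.
Valid on: F1, F3.

F1, F3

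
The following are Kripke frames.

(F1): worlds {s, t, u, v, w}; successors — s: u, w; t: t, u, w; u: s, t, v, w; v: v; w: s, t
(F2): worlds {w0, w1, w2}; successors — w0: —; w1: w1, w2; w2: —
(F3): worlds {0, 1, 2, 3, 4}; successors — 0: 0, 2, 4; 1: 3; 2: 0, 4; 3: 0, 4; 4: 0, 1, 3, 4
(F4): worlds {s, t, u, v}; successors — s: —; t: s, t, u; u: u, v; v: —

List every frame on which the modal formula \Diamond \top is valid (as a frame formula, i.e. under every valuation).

This is the axiom for seriality; its first-order frame correspondent is \forall x \exists y Rxy.
(F1): holds.
(F2): fails — world w0 has no successor.
(F3): holds.
(F4): fails — world s has no successor.
Valid on: (F1), (F3).

(F1), (F3)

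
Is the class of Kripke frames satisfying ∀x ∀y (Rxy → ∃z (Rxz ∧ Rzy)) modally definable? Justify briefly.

Yes — defined by □□p → □p

Yes: it is density, defined by the C4 schema □□p → □p.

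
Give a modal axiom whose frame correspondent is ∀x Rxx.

□p → p

The condition is reflexivity. The T schema □p → p defines it.
Suppose □p→p is valid. At any x set V(p)={w : Rxw}. Then □p holds at x, so p holds at x, i.e. Rxx.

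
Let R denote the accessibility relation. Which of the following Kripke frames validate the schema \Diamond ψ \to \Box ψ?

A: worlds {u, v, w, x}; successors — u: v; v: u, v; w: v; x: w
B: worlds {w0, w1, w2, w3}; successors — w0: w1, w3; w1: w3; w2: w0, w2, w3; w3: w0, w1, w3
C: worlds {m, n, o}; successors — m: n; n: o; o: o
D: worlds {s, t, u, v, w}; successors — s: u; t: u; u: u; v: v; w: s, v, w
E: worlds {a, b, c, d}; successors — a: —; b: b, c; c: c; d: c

The schema corresponds to partial functionality: \forall x \forall y \forall z (Rxy \wedge Rxz \to y = z).
A: fails — v sees both u and v.
B: fails — w0 sees both w1 and w3.
C: holds.
D: fails — w sees both s and v.
E: fails — b sees both b and c.

C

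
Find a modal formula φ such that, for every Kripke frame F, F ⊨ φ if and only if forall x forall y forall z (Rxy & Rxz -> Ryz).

A defining formula is ◇p → □◇p (the 5 axiom).
Suppose ◇p→□◇p is valid. Take Rxy, Rxz and set V(p)={y}. Then ◇p at x, so □◇p at x, so ◇p at z, so some w with Rzw has p; w=y, i.e. Rzy. By symmetry of the argument, Ryz.

◇p → □◇p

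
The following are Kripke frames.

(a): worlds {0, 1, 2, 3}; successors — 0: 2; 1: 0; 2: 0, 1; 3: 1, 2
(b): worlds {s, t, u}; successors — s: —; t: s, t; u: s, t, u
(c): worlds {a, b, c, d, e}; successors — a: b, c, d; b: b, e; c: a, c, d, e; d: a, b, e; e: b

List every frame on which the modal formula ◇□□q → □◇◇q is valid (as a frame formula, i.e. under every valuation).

Frame correspondent (Sahlqvist): ∀x ∀y ∀z ((xRy ∧ xRz) → ∃w (yR²w ∧ zR²w)) — i.e. a generalized confluence (Geach) condition.
(a): fails — 2R0, 2R1 but no w with 0R²w and 1R²w.
(b): fails — tRs, tRs but no w with sR²w and sR²w.
(c): satisfies the condition.
Valid on: (c).

(c)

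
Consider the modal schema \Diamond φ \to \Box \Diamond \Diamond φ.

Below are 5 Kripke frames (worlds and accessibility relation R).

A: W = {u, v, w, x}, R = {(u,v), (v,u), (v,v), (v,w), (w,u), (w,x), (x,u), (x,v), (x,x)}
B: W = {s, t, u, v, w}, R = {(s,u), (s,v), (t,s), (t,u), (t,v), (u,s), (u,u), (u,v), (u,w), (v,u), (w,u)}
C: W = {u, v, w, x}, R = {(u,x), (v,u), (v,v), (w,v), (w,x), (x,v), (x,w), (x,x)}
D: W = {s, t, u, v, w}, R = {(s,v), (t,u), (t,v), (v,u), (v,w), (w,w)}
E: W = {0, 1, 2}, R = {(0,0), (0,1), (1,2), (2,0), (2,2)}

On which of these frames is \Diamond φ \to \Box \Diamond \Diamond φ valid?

Frame correspondent (Sahlqvist): \forall x \forall y \forall z ((xRy \wedge xRz) \to \exists w (y = w \wedge z R^2 w)) — i.e. a generalized confluence (Geach) condition.
A: fails — vRw, vRw but no t with w=t and wR²t.
B: ✓.
C: fails — vRu, vRu but no t with u=t and uR²t.
D: fails — sRv, sRv but no w* with v=w* and vR²w*.
E: fails — 0R1, 0R1 but no w with 1=w and 1R²w.

B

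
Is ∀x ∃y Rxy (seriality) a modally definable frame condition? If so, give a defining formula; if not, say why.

Yes: it is seriality, defined by the D schema □r → ◇r.
Suppose □r→◇r is valid. At any x set V(r)=W. Then □r at x, so ◇r at x, so x has a successor.

Definable; □r → ◇r defines it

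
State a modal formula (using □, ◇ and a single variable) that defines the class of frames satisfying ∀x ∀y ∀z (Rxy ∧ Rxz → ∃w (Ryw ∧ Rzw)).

◇□r → □◇r

This is convergence; the standard corresponding axiom is .2: ◇□r → □◇r.
Suppose ◇□r→□◇r is valid. Take Rxy, Rxz and set V(r)={w : Ryw}. Then □r at y so ◇□r at x, so □◇r at x, so ◇r at z, giving w with Rzw and Ryw.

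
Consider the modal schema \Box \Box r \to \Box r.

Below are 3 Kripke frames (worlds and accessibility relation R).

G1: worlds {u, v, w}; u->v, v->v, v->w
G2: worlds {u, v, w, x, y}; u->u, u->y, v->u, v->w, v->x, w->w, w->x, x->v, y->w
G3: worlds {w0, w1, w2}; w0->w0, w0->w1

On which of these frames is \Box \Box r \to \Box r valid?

G1, G3

The schema corresponds to density: \forall x \forall y (Rxy \to \exists z (Rxz \wedge Rzy)).
G1: satisfies the condition.
G2: fails — Rxv but no z with Rxz and Rzv.
G3: satisfies the condition.
Valid on: G1, G3.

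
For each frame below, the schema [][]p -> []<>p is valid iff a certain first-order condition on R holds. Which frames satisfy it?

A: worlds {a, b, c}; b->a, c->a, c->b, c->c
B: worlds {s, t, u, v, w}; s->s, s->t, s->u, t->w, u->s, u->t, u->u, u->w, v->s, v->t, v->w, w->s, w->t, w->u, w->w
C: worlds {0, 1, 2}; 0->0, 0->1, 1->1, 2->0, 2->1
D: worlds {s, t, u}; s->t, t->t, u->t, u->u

The schema corresponds to a generalized confluence (Geach) condition: forall x forall z (xRz -> exists w (x R^2 w & zRw)).
A: fails — bRa but no w with bR²w and aRw.
B: condition met.
C: condition met.
D: condition met.

B, C, D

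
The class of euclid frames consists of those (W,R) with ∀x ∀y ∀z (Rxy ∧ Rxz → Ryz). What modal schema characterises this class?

The condition is the Euclidean property. The 5 schema ◇p → □◇p defines it.
Suppose ◇p→□◇p is valid. Take Rxy, Rxz and set V(p)={y}. Then ◇p at x, so □◇p at x, so ◇p at z, so some w with Rzw has p; w=y, i.e. Rzy. By symmetry of the argument, Ryz.

◇p → □◇p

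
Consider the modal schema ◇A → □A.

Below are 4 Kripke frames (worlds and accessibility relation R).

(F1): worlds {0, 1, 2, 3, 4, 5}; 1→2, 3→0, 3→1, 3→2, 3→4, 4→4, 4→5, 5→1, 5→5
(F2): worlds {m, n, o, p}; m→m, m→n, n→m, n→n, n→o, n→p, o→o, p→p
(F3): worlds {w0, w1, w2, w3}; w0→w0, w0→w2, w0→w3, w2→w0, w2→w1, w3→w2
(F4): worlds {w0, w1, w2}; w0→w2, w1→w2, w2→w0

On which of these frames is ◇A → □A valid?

(F4)

This is the axiom for partial functionality; its first-order frame correspondent is ∀x ∀y ∀z (Rxy ∧ Rxz → y = z).
(F1): fails — 3 sees both 0 and 1.
(F2): fails — m sees both m and n.
(F3): fails — w0 sees both w0 and w2.
(F4): satisfies the condition.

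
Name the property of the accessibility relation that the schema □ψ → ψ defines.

reflexivity

Suppose □ψ→ψ is valid. At any x set V(ψ)={w : Rxw}. Then □ψ holds at x, so ψ holds at x, i.e. Rxx.
Conversely, on a frame with reflexivity the schema holds at every world under every valuation.
Frame condition: ∀x Rxx.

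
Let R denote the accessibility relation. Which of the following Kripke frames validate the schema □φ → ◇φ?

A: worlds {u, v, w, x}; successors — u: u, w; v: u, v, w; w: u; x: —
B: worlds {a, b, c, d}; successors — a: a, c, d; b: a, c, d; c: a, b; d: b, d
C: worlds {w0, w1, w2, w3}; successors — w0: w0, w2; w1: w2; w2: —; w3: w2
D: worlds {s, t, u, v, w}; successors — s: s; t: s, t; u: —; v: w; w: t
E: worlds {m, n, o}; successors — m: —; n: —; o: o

The schema corresponds to seriality: ∀x ∃y Rxy.
A: fails — world x has no successor.
B: ✓.
C: fails — world w2 has no successor.
D: fails — world u has no successor.
E: fails — world m has no successor.

B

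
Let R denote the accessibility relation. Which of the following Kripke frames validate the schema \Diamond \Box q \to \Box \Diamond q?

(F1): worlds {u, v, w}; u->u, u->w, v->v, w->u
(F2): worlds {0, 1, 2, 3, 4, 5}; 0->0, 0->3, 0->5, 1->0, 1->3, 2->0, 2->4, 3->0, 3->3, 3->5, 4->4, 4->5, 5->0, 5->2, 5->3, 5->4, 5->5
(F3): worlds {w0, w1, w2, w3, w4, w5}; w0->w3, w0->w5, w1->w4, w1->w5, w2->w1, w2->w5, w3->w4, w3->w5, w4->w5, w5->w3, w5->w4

(F1), (F2)

The schema corresponds to convergence: \forall x \forall y \forall z (Rxy \wedge Rxz \to \exists w (Ryw \wedge Rzw)).
(F1): ✓.
(F2): ✓.
(F3): fails — Rw1w5 and Rw1w4 but w5 and w4 have no common successor.
Valid on: (F1), (F2).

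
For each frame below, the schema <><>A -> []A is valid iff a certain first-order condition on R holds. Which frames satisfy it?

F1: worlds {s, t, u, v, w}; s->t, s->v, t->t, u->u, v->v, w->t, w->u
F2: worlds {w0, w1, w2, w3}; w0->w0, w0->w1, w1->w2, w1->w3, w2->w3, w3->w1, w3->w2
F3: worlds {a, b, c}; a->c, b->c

Frame correspondent (Sahlqvist): forall x forall y forall z ((x R^2 y & xRz) -> exists w (y = w & z = w)) — i.e. a generalized confluence (Geach) condition.
F1: fails — sR²t, sRv but t ≠ v.
F2: fails — w0R²w0, w0Rw1 but w0 ≠ w1.
F3: holds.
Valid on: F3.

F3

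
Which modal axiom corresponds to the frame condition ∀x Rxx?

This is reflexivity; the standard corresponding axiom is T: □r → r.

□r → r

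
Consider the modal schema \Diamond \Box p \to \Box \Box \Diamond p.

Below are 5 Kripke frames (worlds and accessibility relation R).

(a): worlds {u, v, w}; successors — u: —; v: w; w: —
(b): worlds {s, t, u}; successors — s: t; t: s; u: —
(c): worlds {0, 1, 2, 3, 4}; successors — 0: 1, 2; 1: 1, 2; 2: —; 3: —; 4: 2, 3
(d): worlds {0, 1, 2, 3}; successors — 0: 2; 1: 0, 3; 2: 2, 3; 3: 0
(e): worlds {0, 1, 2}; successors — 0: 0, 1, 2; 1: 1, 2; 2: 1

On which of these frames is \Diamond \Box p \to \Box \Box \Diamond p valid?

The schema corresponds to a generalized confluence (Geach) condition: \forall x \forall y \forall z ((xRy \wedge x R^2 z) \to \exists w (yRw \wedge zRw)).
(a): satisfies the condition.
(b): fails — sRt, sR²s but no w with tRw and sRw.
(c): fails — 0R1, 0R²2 but no w with 1Rw and 2Rw.
(d): fails — 0R2, 0R²3 but no w with 2Rw and 3Rw.
(e): satisfies the condition.

(a), (e)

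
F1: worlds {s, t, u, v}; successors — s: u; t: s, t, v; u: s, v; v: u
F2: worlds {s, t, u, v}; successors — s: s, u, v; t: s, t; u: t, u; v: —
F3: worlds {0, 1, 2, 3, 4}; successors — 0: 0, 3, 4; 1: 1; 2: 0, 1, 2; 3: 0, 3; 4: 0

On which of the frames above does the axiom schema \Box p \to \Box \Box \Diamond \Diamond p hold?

Frame correspondent (Sahlqvist): \forall x \forall z (x R^2 z \to \exists w (xRw \wedge z R^2 w)) — i.e. a generalized confluence (Geach) condition.
F1: fails — sR²s but no w with sRw and sR²w.
F2: fails — sR²v but no w with sRw and vR²w.
F3: holds.
Valid on: F3.

F3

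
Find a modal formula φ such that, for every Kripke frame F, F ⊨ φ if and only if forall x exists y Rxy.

This is seriality; the standard corresponding axiom is D: □s → ◇s.
Suppose □s→◇s is valid. At any x set V(s)=W. Then □s at x, so ◇s at x, so x has a successor.

□s → ◇s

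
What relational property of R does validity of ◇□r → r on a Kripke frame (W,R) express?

Equivalently (dual form): r → □◇r.
Suppose r→□◇r is valid. Take Rxy and set V(r)={x}. Then r at x, so □◇r at x, so ◇r at y, so some z with Ryz has r; z=x, i.e. Ryx.

symmetry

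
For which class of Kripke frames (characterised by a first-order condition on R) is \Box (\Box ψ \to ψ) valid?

shift-reflexivity: \forall x \forall y (Rxy \to Ryy)

Suppose □(□ψ→ψ) is valid. Take Rxy and set V(ψ)={w : Ryw}. Then at y, □ψ holds; since □(□ψ→ψ) at x, □ψ→ψ at y, so ψ at y, i.e. Ryy.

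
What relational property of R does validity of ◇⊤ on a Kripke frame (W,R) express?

seriality

◇⊤ holds at w iff w has a successor, so frame-validity of ◇⊤ is exactly seriality. Equivalently via □ψ → ◇ψ:
Suppose □ψ→◇ψ is valid. At any x set V(ψ)=W. Then □ψ at x, so ◇ψ at x, so x has a successor.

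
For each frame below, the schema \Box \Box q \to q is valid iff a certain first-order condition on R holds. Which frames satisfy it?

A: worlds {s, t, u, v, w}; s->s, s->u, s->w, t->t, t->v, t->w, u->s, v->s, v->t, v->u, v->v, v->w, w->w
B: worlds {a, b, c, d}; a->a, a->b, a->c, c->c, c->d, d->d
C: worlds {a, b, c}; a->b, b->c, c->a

A

This is the axiom for a generalized confluence (Geach) condition; its first-order frame correspondent is \forall x \exists w (x R^2 w \wedge x = w).
A: holds.
B: fails — at b but no w with bR²w and b=w.
C: fails — at a but no w with aR²w and a=w.
Valid on: A.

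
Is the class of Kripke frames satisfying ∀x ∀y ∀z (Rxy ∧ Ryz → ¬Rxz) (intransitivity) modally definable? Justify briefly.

Not definable by any modal formula

Modal frame validity is preserved under surjective bounded morphisms.
The 5-cycle (worlds 0,1,2,3,4 with 0→1→2→3→4→0) is intransitive. Mapping every world to a single reflexive point • is a surjective bounded morphism; the reflexive point is not intransitive (R••∧R•• but R••).
Hence intransitivity is not modally definable.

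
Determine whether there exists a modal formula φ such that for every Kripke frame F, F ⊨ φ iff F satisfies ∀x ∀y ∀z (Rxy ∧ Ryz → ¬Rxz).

No

Any modally definable frame class is closed under surjective bounded morphisms.
The 7-cycle (worlds a,b,c,d,e,f,g with a→b→c→d→e→f→g→a) is intransitive. Mapping every world to a single reflexive point • is a surjective bounded morphism; the reflexive point is not intransitive (R••∧R•• but R••).
So the class is not modally definable.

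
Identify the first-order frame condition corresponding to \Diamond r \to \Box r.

partial functionality: \forall x \forall y \forall z (Rxy \wedge Rxz \to y = z)

Suppose ◇r→□r is valid. Take Rxy, Rxz and set V(r)={y}. Then ◇r at x, so □r at x, so r at z, i.e. z=y.
The converse is a direct semantic check.
Frame condition: \forall x \forall y \forall z (Rxy \wedge Rxz \to y = z).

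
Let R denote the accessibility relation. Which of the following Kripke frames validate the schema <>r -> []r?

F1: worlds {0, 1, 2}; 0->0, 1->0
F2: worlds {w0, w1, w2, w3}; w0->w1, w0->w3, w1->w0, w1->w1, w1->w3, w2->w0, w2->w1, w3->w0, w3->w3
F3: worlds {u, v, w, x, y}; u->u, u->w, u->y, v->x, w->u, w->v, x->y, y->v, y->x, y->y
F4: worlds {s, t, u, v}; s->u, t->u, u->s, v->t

The schema corresponds to partial functionality: forall x forall y forall z (Rxy & Rxz -> y = z).
F1: satisfies the condition.
F2: fails — w0 sees both w1 and w3.
F3: fails — u sees both u and w.
F4: satisfies the condition.

F1, F4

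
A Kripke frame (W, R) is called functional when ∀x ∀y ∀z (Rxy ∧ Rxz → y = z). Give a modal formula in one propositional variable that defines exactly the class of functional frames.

◇p → □p

A defining formula is ◇p → □p (the CD axiom).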